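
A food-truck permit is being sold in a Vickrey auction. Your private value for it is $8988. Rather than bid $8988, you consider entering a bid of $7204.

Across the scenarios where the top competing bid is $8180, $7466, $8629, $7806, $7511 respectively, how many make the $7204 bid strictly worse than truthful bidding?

5

The deviation hurts exactly when the highest competing bid lies strictly between $7204 and $8988 — underbidding then forfeits a profitable win.
$8180: inside the interval → strictly worse (loss $808).
$7466: inside the interval → strictly worse (loss $1522).
$8629: inside the interval → strictly worse (loss $359).
$7806: inside the interval → strictly worse (loss $1182).
$7511: inside the interval → strictly worse (loss $1477).
Count: 5.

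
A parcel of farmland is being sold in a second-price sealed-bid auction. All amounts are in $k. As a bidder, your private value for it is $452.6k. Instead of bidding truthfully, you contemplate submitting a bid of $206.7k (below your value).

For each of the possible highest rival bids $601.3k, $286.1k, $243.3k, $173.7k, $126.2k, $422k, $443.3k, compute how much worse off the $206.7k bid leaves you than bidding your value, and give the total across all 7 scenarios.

The deviation costs you only when the competing bid falls strictly between $206.7k and $452.6k; elsewhere both bids give the same outcome.
$601.3k: outcomes coincide → loss $0k.
$286.1k: truthful payoff $166.5k, deviation payoff $0k → loss $166.5k.
$243.3k: truthful payoff $209.3k, deviation payoff $0k → loss $209.3k.
$173.7k: outcomes coincide → loss $0k.
$126.2k: outcomes coincide → loss $0k.
$422k: truthful payoff $30.6k, deviation payoff $0k → loss $30.6k.
$443.3k: truthful payoff $9.3k, deviation payoff $0k → loss $9.3k.
Total loss = $166.5k + $209.3k + $30.6k + $9.3k = $415.7k.
Truthful bidding weakly dominates here: raising your bid can only win items priced above your value, and lowering it can only forfeit items priced below.

$415.7k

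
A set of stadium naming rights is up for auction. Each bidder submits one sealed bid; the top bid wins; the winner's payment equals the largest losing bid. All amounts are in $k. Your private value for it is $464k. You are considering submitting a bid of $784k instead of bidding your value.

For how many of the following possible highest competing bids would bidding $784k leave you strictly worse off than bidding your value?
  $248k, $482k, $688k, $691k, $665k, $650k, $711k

6

The deviation hurts exactly when the highest competing bid lies strictly between $464k and $784k — overbidding then wins at a price above your value.
$248k: below both → same outcome either way.
$482k: inside the interval → strictly worse (loss $18k).
$688k: inside the interval → strictly worse (loss $224k).
$691k: inside the interval → strictly worse (loss $227k).
$665k: inside the interval → strictly worse (loss $201k).
$650k: inside the interval → strictly worse (loss $186k).
$711k: inside the interval → strictly worse (loss $247k).
Count: 6.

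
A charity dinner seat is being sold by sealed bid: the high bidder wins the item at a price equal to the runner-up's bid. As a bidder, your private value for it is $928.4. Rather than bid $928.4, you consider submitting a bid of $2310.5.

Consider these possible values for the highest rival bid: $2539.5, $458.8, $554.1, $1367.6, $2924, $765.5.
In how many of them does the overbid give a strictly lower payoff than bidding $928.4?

The deviation hurts exactly when the highest competing bid lies strictly between $928.4 and $2310.5 — overbidding then wins at a price above your value.
$2539.5: above both → same outcome either way.
$458.8: below both → same outcome either way.
$554.1: below both → same outcome either way.
$1367.6: inside the interval → strictly worse (loss $439.2).
$2924: above both → same outcome either way.
$765.5: below both → same outcome either way.
Count: 1.

1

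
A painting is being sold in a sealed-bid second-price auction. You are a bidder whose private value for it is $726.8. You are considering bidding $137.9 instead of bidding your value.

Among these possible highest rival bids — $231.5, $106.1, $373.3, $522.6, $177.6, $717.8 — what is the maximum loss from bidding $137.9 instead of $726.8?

$549.2

$231.5: truthful gives $495.3, deviation gives $0 → loss $495.3.
$106.1: same outcome either way → loss $0.
$373.3: truthful gives $353.5, deviation gives $0 → loss $353.5.
$522.6: truthful gives $204.2, deviation gives $0 → loss $204.2.
$177.6: truthful gives $549.2, deviation gives $0 → loss $549.2.
$717.8: truthful gives $9, deviation gives $0 → loss $9.
Maximum loss: $549.2.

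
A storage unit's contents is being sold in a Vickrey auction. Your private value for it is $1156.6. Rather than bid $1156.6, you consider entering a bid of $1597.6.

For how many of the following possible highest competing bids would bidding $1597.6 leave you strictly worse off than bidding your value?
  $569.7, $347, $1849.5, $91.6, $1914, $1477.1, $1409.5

2

The deviation hurts exactly when the highest competing bid lies strictly between $1156.6 and $1597.6 — overbidding then wins at a price above your value.
$569.7: below both → same outcome either way.
$347: below both → same outcome either way.
$1849.5: above both → same outcome either way.
$91.6: below both → same outcome either way.
$1914: above both → same outcome either way.
$1477.1: inside the interval → strictly worse (loss $320.5).
$1409.5: inside the interval → strictly worse (loss $252.9).
Count: 2.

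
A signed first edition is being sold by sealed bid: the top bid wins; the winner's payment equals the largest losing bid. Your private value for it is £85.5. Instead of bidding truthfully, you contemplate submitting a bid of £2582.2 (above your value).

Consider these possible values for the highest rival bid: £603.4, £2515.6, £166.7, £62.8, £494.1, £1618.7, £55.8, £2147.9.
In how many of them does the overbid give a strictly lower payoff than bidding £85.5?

The deviation hurts exactly when the highest competing bid lies strictly between £85.5 and £2582.2 — overbidding then wins at a price above your value.
£603.4: inside the interval → strictly worse (loss £517.9).
£2515.6: inside the interval → strictly worse (loss £2430.1).
£166.7: inside the interval → strictly worse (loss £81.2).
£62.8: below both → same outcome either way.
£494.1: inside the interval → strictly worse (loss £408.6).
£1618.7: inside the interval → strictly worse (loss £1533.2).
£55.8: below both → same outcome either way.
£2147.9: inside the interval → strictly worse (loss £2062.4).
Count: 6.

6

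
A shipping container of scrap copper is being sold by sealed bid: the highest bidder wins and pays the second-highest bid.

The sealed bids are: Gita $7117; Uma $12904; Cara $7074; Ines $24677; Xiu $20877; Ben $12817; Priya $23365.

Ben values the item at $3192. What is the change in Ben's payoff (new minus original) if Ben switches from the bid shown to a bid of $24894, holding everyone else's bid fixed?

−$21485

The highest bid among the other bidders is $24677; Ben's bid doesn't change that.
Original bid $12817: Ben is not highest (top rival bid is $24677); payoff $0.
Alternative bid $24894: Ben is highest, pays the top rival bid $24677; payoff $3192 − $24677 = −$21485.
Change in payoff = −$21485 − ($0) = −$21485.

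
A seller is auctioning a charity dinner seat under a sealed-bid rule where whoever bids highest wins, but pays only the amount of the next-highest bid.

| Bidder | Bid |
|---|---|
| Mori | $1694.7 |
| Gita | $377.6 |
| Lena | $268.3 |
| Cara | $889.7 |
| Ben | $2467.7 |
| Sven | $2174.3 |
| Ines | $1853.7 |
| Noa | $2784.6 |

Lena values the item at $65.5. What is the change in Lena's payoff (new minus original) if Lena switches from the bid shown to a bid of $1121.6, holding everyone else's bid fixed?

$0

The highest bid among the other bidders is $2784.6; Lena's bid doesn't change that.
Original bid $268.3: Lena is not highest (top rival bid is $2784.6); payoff $0.
Alternative bid $1121.6: Lena is not highest (top rival bid is $2784.6); payoff $0.
Change in payoff = $0 − ($0) = $0.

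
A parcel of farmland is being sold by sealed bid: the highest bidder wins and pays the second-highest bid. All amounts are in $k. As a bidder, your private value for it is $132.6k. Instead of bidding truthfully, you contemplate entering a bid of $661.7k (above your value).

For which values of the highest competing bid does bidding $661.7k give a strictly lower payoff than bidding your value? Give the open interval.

($132.6k, $661.7k)

If the competing bid is below $132.6k, both bids win at the same price — no difference.
If it is above $661.7k, both bids lose — no difference.
If it lies strictly between $132.6k and $661.7k, bidding your value loses (payoff 0) while bidding $661.7k wins at a price above your value (payoff negative).
So the deviation strictly hurts on the open interval ($132.6k, $661.7k).
Because the price is fixed by the runner-up's bid, deviating from your value can only change a good outcome into a bad one — never the reverse.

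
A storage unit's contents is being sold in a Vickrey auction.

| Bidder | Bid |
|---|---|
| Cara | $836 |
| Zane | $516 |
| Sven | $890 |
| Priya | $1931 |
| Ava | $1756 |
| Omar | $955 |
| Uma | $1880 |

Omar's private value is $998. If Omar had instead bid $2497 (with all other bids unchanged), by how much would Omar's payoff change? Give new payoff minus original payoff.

The highest bid among the other bidders is $1931; Omar's bid doesn't change that.
Original bid $955: Omar is not highest (top rival bid is $1931); payoff $0.
Alternative bid $2497: Omar is highest, pays the top rival bid $1931; payoff $998 − $1931 = −$933.
Change in payoff = −$933 − ($0) = −$933.

−$933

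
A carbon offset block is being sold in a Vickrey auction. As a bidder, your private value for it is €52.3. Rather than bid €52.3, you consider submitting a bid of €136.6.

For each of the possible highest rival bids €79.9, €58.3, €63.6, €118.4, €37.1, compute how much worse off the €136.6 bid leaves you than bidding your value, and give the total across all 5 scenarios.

€111

The deviation costs you only when the competing bid falls strictly between €52.3 and €136.6; elsewhere both bids give the same outcome.
€79.9: truthful payoff €0, deviation payoff −€27.6 → loss €27.6.
€58.3: truthful payoff €0, deviation payoff −€6 → loss €6.
€63.6: truthful payoff €0, deviation payoff −€11.3 → loss €11.3.
€118.4: truthful payoff €0, deviation payoff −€66.1 → loss €66.1.
€37.1: outcomes coincide → loss €0.
Total loss = €27.6 + €6 + €11.3 + €66.1 = €111.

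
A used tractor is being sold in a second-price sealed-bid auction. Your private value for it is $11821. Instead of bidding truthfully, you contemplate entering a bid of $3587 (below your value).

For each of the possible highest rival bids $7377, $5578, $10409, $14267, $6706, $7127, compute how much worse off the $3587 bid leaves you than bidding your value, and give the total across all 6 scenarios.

The deviation costs you only when the competing bid falls strictly between $3587 and $11821; elsewhere both bids give the same outcome.
$7377: truthful payoff $4444, deviation payoff $0 → loss $4444.
$5578: truthful payoff $6243, deviation payoff $0 → loss $6243.
$10409: truthful payoff $1412, deviation payoff $0 → loss $1412.
$14267: outcomes coincide → loss $0.
$6706: truthful payoff $5115, deviation payoff $0 → loss $5115.
$7127: truthful payoff $4694, deviation payoff $0 → loss $4694.
Total loss = $4444 + $6243 + $1412 + $5115 + $4694 = $21908.
Because the price is fixed by the runner-up's bid, deviating from your value can only change a good outcome into a bad one — never the reverse.

$21908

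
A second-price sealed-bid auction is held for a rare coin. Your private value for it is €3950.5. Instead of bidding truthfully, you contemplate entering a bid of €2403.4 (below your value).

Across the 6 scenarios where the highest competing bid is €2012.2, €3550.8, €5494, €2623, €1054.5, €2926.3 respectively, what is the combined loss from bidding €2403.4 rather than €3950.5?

€2751.4

The deviation costs you only when the competing bid falls strictly between €2403.4 and €3950.5; elsewhere both bids give the same outcome.
€2012.2: outcomes coincide → loss €0.
€3550.8: truthful payoff €399.7, deviation payoff €0 → loss €399.7.
€5494: outcomes coincide → loss €0.
€2623: truthful payoff €1327.5, deviation payoff €0 → loss €1327.5.
€1054.5: outcomes coincide → loss €0.
€2926.3: truthful payoff €1024.2, deviation payoff €0 → loss €1024.2.
Total loss = €399.7 + €1327.5 + €1024.2 = €2751.4.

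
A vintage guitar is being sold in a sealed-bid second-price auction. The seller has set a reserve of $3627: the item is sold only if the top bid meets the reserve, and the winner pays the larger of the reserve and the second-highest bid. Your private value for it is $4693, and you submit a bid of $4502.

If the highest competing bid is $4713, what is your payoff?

$0

Your bid $4502 is below the highest competing bid $4713, so you lose. Payoff $0.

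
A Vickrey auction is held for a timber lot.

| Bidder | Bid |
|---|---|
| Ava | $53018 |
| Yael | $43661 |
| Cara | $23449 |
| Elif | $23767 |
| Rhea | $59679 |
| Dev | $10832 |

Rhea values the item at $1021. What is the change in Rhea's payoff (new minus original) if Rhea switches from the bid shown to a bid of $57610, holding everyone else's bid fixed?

$0

The highest bid among the other bidders is $53018; Rhea's bid doesn't change that.
Original bid $59679: Rhea is highest, pays the top rival bid $53018; payoff $1021 − $53018 = −$51997.
Alternative bid $57610: Rhea is highest, pays the top rival bid $53018; payoff $1021 − $53018 = −$51997.
Change in payoff = −$51997 − (−$51997) = $0.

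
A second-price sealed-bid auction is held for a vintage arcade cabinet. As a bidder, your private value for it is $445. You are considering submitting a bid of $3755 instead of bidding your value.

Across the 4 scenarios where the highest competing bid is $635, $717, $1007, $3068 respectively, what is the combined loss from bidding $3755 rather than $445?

The deviation costs you only when the competing bid falls strictly between $445 and $3755; elsewhere both bids give the same outcome.
$635: truthful payoff $0, deviation payoff −$190 → loss $190.
$717: truthful payoff $0, deviation payoff −$272 → loss $272.
$1007: truthful payoff $0, deviation payoff −$562 → loss $562.
$3068: truthful payoff $0, deviation payoff −$2623 → loss $2623.
Total loss = $190 + $272 + $562 + $2623 = $3647.

$3647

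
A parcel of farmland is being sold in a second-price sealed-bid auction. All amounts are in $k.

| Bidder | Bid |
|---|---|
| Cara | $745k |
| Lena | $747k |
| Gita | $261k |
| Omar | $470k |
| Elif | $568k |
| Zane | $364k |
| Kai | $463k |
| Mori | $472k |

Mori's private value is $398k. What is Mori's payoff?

Highest bid: Lena at $747k, so Lena wins.
Second-highest bid: Cara at $745k — that is the price the winner pays.
Mori did not win, so Mori pays nothing and receives nothing: payoff $0k.

$0k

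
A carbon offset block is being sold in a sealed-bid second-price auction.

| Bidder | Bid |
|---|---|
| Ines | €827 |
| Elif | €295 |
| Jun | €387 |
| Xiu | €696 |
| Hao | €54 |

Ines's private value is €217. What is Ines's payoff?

−€479

Highest bid: Ines at €827, so Ines wins.
Second-highest bid: Xiu at €696 — that is the price the winner pays.
Ines's payoff = value − price = €217 − €696 = −€479.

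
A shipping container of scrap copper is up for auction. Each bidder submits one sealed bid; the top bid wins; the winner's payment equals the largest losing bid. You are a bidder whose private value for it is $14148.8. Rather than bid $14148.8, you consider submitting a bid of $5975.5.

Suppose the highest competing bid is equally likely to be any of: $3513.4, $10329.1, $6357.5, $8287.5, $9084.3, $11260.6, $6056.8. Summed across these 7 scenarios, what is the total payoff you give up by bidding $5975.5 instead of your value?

$33517

The deviation costs you only when the competing bid falls strictly between $5975.5 and $14148.8; elsewhere both bids give the same outcome.
$3513.4: outcomes coincide → loss $0.
$10329.1: truthful payoff $3819.7, deviation payoff $0 → loss $3819.7.
$6357.5: truthful payoff $7791.3, deviation payoff $0 → loss $7791.3.
$8287.5: truthful payoff $5861.3, deviation payoff $0 → loss $5861.3.
$9084.3: truthful payoff $5064.5, deviation payoff $0 → loss $5064.5.
$11260.6: truthful payoff $2888.2, deviation payoff $0 → loss $2888.2.
$6056.8: truthful payoff $8092, deviation payoff $0 → loss $8092.
Total loss = $3819.7 + $7791.3 + $5861.3 + $5064.5 + $2888.2 + $8092 = $33517.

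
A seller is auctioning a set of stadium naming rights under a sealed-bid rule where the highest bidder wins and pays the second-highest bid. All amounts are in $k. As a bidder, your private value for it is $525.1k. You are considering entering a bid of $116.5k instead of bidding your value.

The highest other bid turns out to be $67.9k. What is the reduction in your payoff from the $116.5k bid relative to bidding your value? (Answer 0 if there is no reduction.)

$0k

Bidding your value $525.1k: you win (since $525.1k > $67.9k) and pay $67.9k. Payoff $457.2k.
Bidding $116.5k: you win and pay $67.9k. Payoff $525.1k − $67.9k = $457.2k.
Difference = $457.2k − $457.2k = $0k; both bids lead to the same outcome because the competing bid is below both your value and your alternative bid.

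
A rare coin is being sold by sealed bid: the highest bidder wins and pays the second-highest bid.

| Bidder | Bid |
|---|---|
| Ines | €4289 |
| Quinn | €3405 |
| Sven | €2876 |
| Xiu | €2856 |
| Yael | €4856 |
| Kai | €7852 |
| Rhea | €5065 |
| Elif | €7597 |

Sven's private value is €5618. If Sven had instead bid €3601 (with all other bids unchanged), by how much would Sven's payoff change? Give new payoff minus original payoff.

€0

The highest bid among the other bidders is €7852; Sven's bid doesn't change that.
Original bid €2876: Sven is not highest (top rival bid is €7852); payoff €0.
Alternative bid €3601: Sven is not highest (top rival bid is €7852); payoff €0.
Change in payoff = €0 − (€0) = €0.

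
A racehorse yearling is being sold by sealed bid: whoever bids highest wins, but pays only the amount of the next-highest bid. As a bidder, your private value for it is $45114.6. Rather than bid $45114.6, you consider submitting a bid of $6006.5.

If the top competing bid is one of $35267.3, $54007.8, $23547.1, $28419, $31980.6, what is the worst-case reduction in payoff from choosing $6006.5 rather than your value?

$21567.5

$35267.3: truthful gives $9847.3, deviation gives $0 → loss $9847.3.
$54007.8: same outcome either way → loss $0.
$23547.1: truthful gives $21567.5, deviation gives $0 → loss $21567.5.
$28419: truthful gives $16695.6, deviation gives $0 → loss $16695.6.
$31980.6: truthful gives $13134, deviation gives $0 → loss $13134.
Maximum loss: $21567.5.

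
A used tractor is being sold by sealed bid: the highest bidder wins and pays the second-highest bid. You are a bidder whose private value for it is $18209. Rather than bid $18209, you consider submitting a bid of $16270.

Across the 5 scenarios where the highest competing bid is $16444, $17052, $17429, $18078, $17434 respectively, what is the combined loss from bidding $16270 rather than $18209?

The deviation costs you only when the competing bid falls strictly between $16270 and $18209; elsewhere both bids give the same outcome.
$16444: truthful payoff $1765, deviation payoff $0 → loss $1765.
$17052: truthful payoff $1157, deviation payoff $0 → loss $1157.
$17429: truthful payoff $780, deviation payoff $0 → loss $780.
$18078: truthful payoff $131, deviation payoff $0 → loss $131.
$17434: truthful payoff $775, deviation payoff $0 → loss $775.
Total loss = $1765 + $1157 + $780 + $131 + $775 = $4608.

$4608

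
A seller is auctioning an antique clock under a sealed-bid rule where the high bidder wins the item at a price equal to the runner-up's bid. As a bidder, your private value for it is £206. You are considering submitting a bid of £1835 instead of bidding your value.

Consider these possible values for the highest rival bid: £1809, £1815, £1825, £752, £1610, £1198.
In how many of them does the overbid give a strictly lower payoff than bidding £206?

The deviation hurts exactly when the highest competing bid lies strictly between £206 and £1835 — overbidding then wins at a price above your value.
£1809: inside the interval → strictly worse (loss £1603).
£1815: inside the interval → strictly worse (loss £1609).
£1825: inside the interval → strictly worse (loss £1619).
£752: inside the interval → strictly worse (loss £546).
£1610: inside the interval → strictly worse (loss £1404).
£1198: inside the interval → strictly worse (loss £992).
Count: 6.

6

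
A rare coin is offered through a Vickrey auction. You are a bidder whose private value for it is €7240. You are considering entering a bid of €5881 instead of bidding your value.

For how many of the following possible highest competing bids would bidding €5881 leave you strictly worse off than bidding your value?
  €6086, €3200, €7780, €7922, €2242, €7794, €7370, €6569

The deviation hurts exactly when the highest competing bid lies strictly between €5881 and €7240 — underbidding then forfeits a profitable win.
€6086: inside the interval → strictly worse (loss €1154).
€3200: below both → same outcome either way.
€7780: above both → same outcome either way.
€7922: above both → same outcome either way.
€2242: below both → same outcome either way.
€7794: above both → same outcome either way.
€7370: above both → same outcome either way.
€6569: inside the interval → strictly worse (loss €671).
Count: 2.

2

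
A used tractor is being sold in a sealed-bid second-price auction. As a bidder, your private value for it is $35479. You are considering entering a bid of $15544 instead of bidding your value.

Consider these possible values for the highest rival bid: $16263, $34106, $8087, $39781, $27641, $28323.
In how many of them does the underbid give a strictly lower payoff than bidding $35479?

4

The deviation hurts exactly when the highest competing bid lies strictly between $15544 and $35479 — underbidding then forfeits a profitable win.
$16263: inside the interval → strictly worse (loss $19216).
$34106: inside the interval → strictly worse (loss $1373).
$8087: below both → same outcome either way.
$39781: above both → same outcome either way.
$27641: inside the interval → strictly worse (loss $7838).
$28323: inside the interval → strictly worse (loss $7156).
Count: 4.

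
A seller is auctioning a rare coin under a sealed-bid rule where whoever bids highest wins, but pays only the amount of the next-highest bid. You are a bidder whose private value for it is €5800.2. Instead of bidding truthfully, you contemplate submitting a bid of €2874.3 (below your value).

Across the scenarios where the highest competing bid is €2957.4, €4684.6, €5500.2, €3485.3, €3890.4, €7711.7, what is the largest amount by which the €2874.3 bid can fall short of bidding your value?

€2957.4: truthful gives €2842.8, deviation gives €0 → loss €2842.8.
€4684.6: truthful gives €1115.6, deviation gives €0 → loss €1115.6.
€5500.2: truthful gives €300, deviation gives €0 → loss €300.
€3485.3: truthful gives €2314.9, deviation gives €0 → loss €2314.9.
€3890.4: truthful gives €1909.8, deviation gives €0 → loss €1909.8.
€7711.7: same outcome either way → loss €0.
Maximum loss: €2842.8.

€2842.8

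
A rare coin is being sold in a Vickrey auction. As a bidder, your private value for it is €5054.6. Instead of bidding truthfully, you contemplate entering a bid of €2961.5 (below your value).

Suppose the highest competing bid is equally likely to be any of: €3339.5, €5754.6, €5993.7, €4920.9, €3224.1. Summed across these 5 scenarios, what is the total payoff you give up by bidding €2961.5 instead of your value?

€3679.3

The deviation costs you only when the competing bid falls strictly between €2961.5 and €5054.6; elsewhere both bids give the same outcome.
€3339.5: truthful payoff €1715.1, deviation payoff €0 → loss €1715.1.
€5754.6: outcomes coincide → loss €0.
€5993.7: outcomes coincide → loss €0.
€4920.9: truthful payoff €133.7, deviation payoff €0 → loss €133.7.
€3224.1: truthful payoff €1830.5, deviation payoff €0 → loss €1830.5.
Total loss = €1715.1 + €133.7 + €1830.5 = €3679.3.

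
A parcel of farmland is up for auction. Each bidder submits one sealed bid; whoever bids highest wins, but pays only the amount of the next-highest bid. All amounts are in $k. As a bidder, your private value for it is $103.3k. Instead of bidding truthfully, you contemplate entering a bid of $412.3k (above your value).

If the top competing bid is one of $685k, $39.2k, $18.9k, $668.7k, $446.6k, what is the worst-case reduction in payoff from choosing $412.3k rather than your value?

$0k

$685k: same outcome either way → loss $0k.
$39.2k: same outcome either way → loss $0k.
$18.9k: same outcome either way → loss $0k.
$668.7k: same outcome either way → loss $0k.
$446.6k: same outcome either way → loss $0k.
Maximum loss: $0k.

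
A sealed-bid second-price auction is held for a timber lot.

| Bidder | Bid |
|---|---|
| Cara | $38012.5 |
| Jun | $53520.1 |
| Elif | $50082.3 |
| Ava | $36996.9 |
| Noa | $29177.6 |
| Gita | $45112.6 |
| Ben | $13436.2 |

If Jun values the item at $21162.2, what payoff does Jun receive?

−$28920.1

Highest bid: Jun at $53520.1, so Jun wins.
Second-highest bid: Elif at $50082.3 — that is the price the winner pays.
Jun's payoff = value − price = $21162.2 − $50082.3 = −$28920.1.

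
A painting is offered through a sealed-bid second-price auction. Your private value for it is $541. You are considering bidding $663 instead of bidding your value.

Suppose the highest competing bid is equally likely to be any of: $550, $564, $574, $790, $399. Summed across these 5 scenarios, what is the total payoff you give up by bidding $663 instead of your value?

The deviation costs you only when the competing bid falls strictly between $541 and $663; elsewhere both bids give the same outcome.
$550: truthful payoff $0, deviation payoff −$9 → loss $9.
$564: truthful payoff $0, deviation payoff −$23 → loss $23.
$574: truthful payoff $0, deviation payoff −$33 → loss $33.
$790: outcomes coincide → loss $0.
$399: outcomes coincide → loss $0.
Total loss = $9 + $23 + $33 = $65.

$65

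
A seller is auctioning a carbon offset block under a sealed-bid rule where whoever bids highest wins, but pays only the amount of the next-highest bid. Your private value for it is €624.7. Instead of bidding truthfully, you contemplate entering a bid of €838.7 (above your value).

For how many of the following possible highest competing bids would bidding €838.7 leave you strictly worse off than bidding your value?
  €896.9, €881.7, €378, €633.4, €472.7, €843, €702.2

The deviation hurts exactly when the highest competing bid lies strictly between €624.7 and €838.7 — overbidding then wins at a price above your value.
€896.9: above both → same outcome either way.
€881.7: above both → same outcome either way.
€378: below both → same outcome either way.
€633.4: inside the interval → strictly worse (loss €8.7).
€472.7: below both → same outcome either way.
€843: above both → same outcome either way.
€702.2: inside the interval → strictly worse (loss €77.5).
Count: 2.

2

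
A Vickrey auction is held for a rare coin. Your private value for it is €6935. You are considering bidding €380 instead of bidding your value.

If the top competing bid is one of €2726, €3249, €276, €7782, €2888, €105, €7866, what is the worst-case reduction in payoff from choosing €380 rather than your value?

€2726: truthful gives €4209, deviation gives €0 → loss €4209.
€3249: truthful gives €3686, deviation gives €0 → loss €3686.
€276: same outcome either way → loss €0.
€7782: same outcome either way → loss €0.
€2888: truthful gives €4047, deviation gives €0 → loss €4047.
€105: same outcome either way → loss €0.
€7866: same outcome either way → loss €0.
Maximum loss: €4209.

€4209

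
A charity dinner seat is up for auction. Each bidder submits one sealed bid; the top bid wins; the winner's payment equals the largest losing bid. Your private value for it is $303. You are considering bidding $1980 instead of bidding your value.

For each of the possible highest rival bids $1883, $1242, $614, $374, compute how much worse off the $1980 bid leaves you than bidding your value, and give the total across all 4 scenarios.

The deviation costs you only when the competing bid falls strictly between $303 and $1980; elsewhere both bids give the same outcome.
$1883: truthful payoff $0, deviation payoff −$1580 → loss $1580.
$1242: truthful payoff $0, deviation payoff −$939 → loss $939.
$614: truthful payoff $0, deviation payoff −$311 → loss $311.
$374: truthful payoff $0, deviation payoff −$71 → loss $71.
Total loss = $1580 + $939 + $311 + $71 = $2901.
In a second-price auction your bid sets only whether you win, not what you pay, so bidding your true value is weakly dominant.

$2901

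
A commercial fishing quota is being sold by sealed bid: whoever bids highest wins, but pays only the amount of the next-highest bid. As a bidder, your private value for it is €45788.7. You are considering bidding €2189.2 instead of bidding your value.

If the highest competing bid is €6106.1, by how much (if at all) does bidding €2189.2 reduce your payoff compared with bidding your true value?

Bidding your value €45788.7: you win (since €45788.7 > €6106.1) and pay €6106.1. Payoff €39682.6.
Bidding €2189.2: you lose. Payoff €0.
The competing bid €6106.1 lies between your shaded bid and your value, so underbidding forfeits an item you could have won at a profitable price.
Loss from deviating = €39682.6 − (€0) = €39682.6.

€39682.6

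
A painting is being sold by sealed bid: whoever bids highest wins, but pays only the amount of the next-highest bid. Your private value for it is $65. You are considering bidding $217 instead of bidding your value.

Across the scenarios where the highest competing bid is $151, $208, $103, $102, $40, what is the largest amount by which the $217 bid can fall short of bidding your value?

$143

$151: truthful gives $0, deviation gives −$86 → loss $86.
$208: truthful gives $0, deviation gives −$143 → loss $143.
$103: truthful gives $0, deviation gives −$38 → loss $38.
$102: truthful gives $0, deviation gives −$37 → loss $37.
$40: same outcome either way → loss $0.
Maximum loss: $143.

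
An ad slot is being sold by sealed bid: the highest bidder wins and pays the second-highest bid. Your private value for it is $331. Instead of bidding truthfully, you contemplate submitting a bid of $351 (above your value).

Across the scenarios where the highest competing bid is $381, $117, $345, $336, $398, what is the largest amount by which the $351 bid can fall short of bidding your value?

$14

$381: same outcome either way → loss $0.
$117: same outcome either way → loss $0.
$345: truthful gives $0, deviation gives −$14 → loss $14.
$336: truthful gives $0, deviation gives −$5 → loss $5.
$398: same outcome either way → loss $0.
Maximum loss: $14.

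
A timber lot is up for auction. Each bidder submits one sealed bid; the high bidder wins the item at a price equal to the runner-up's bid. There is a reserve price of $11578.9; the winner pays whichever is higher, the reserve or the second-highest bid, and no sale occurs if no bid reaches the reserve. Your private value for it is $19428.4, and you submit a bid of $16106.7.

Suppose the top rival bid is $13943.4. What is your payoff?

Your bid $16106.7 is the highest and exceeds the reserve.
Price = max(second-highest bid, reserve) = max($13943.4, $11578.9) = $13943.4.
Payoff = $19428.4 − $13943.4 = $5485.

$5485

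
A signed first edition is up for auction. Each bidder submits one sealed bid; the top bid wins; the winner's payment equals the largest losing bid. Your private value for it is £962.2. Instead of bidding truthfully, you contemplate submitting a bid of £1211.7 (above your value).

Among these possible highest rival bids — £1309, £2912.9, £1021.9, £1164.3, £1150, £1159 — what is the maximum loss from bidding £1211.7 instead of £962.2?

£1309: same outcome either way → loss £0.
£2912.9: same outcome either way → loss £0.
£1021.9: truthful gives £0, deviation gives −£59.7 → loss £59.7.
£1164.3: truthful gives £0, deviation gives −£202.1 → loss £202.1.
£1150: truthful gives £0, deviation gives −£187.8 → loss £187.8.
£1159: truthful gives £0, deviation gives −£196.8 → loss £196.8.
Maximum loss: £202.1.

£202.1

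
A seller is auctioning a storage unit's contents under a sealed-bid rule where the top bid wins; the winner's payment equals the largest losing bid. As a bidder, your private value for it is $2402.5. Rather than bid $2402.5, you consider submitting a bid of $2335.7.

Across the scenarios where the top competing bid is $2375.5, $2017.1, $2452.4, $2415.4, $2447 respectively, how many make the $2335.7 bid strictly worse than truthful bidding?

The deviation hurts exactly when the highest competing bid lies strictly between $2335.7 and $2402.5 — underbidding then forfeits a profitable win.
$2375.5: inside the interval → strictly worse (loss $27).
$2017.1: below both → same outcome either way.
$2452.4: above both → same outcome either way.
$2415.4: above both → same outcome either way.
$2447: above both → same outcome either way.
Count: 1.

1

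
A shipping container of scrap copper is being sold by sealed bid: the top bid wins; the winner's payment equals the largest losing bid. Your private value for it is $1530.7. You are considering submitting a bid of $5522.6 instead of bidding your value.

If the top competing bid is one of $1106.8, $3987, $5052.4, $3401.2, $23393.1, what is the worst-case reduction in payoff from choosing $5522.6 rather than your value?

$1106.8: same outcome either way → loss $0.
$3987: truthful gives $0, deviation gives −$2456.3 → loss $2456.3.
$5052.4: truthful gives $0, deviation gives −$3521.7 → loss $3521.7.
$3401.2: truthful gives $0, deviation gives −$1870.5 → loss $1870.5.
$23393.1: same outcome either way → loss $0.
Maximum loss: $3521.7.

$3521.7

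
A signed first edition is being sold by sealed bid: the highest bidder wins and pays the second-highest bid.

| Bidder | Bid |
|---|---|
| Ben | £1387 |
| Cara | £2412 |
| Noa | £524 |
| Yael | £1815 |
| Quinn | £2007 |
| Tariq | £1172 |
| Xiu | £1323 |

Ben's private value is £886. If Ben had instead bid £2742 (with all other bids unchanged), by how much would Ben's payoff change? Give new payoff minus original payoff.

−£1526

The highest bid among the other bidders is £2412; Ben's bid doesn't change that.
Original bid £1387: Ben is not highest (top rival bid is £2412); payoff £0.
Alternative bid £2742: Ben is highest, pays the top rival bid £2412; payoff £886 − £2412 = −£1526.
Change in payoff = −£1526 − (£0) = −£1526.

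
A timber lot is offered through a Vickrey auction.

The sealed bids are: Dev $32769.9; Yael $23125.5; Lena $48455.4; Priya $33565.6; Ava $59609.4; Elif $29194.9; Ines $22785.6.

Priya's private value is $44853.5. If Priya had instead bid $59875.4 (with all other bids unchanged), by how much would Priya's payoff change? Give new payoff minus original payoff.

−$14755.9

The highest bid among the other bidders is $59609.4; Priya's bid doesn't change that.
Original bid $33565.6: Priya is not highest (top rival bid is $59609.4); payoff $0.
Alternative bid $59875.4: Priya is highest, pays the top rival bid $59609.4; payoff $44853.5 − $59609.4 = −$14755.9.
Change in payoff = −$14755.9 − ($0) = −$14755.9.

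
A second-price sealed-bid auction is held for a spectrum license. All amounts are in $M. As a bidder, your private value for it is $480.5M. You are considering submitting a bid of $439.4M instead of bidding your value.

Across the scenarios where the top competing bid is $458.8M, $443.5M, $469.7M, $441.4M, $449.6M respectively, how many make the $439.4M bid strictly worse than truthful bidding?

5

The deviation hurts exactly when the highest competing bid lies strictly between $439.4M and $480.5M — underbidding then forfeits a profitable win.
$458.8M: inside the interval → strictly worse (loss $21.7M).
$443.5M: inside the interval → strictly worse (loss $37M).
$469.7M: inside the interval → strictly worse (loss $10.8M).
$441.4M: inside the interval → strictly worse (loss $39.1M).
$449.6M: inside the interval → strictly worse (loss $30.9M).
Count: 5.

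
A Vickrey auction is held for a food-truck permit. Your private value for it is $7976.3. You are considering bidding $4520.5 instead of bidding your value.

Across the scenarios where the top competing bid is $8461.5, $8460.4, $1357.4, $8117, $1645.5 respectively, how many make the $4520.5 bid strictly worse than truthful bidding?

0

The deviation hurts exactly when the highest competing bid lies strictly between $4520.5 and $7976.3 — underbidding then forfeits a profitable win.
$8461.5: above both → same outcome either way.
$8460.4: above both → same outcome either way.
$1357.4: below both → same outcome either way.
$8117: above both → same outcome either way.
$1645.5: below both → same outcome either way.
Count: 0.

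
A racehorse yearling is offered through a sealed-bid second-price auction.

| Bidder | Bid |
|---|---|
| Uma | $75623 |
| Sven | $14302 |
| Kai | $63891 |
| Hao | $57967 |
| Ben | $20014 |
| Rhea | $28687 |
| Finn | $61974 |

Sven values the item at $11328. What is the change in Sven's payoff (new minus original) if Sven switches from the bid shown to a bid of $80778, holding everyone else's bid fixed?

The highest bid among the other bidders is $75623; Sven's bid doesn't change that.
Original bid $14302: Sven is not highest (top rival bid is $75623); payoff $0.
Alternative bid $80778: Sven is highest, pays the top rival bid $75623; payoff $11328 − $75623 = −$64295.
Change in payoff = −$64295 − ($0) = −$64295.

−$64295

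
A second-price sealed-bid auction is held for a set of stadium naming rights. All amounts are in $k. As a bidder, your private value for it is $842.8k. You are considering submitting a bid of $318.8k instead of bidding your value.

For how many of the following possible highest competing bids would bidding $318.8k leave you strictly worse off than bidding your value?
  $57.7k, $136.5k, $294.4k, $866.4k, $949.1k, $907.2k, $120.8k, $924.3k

0

The deviation hurts exactly when the highest competing bid lies strictly between $318.8k and $842.8k — underbidding then forfeits a profitable win.
$57.7k: below both → same outcome either way.
$136.5k: below both → same outcome either way.
$294.4k: below both → same outcome either way.
$866.4k: above both → same outcome either way.
$949.1k: above both → same outcome either way.
$907.2k: above both → same outcome either way.
$120.8k: below both → same outcome either way.
$924.3k: above both → same outcome either way.
Count: 0.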